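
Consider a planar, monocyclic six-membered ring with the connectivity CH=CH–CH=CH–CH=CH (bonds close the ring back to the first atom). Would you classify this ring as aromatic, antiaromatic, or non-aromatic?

The p orbitals form a continuous loop: the double-bond atoms are sp², each contributing one p electron. The ring is fully conjugated.
Adding the contributions, 3 × 2 = 6 from the 3 double-bond units.
Since 6 = 4·1 + 2, the ring meets the 4n+2 criterion.
(This ring is benzene.)

Aromatic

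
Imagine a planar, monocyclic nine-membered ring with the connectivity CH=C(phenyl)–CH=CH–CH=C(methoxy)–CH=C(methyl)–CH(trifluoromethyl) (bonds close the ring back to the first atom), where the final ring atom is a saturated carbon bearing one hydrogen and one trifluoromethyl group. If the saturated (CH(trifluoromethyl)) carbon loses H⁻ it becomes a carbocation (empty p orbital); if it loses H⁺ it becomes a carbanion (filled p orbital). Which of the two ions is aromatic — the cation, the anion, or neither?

Once that carbon is sp², every ring atom has a p orbital and both ions are fully conjugated.
Cation: 4 × 2 + 0 = 8 π electrons → 4(2), antiaromatic.
Anion: 4 × 2 + 2 = 10 π electrons → 4(2)+2, aromatic.

The anion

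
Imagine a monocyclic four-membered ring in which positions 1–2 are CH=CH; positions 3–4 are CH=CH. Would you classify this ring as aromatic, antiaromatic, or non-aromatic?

Every ring atom contributes a p orbital perpendicular to the ring (each doubly-bonded ring atom is sp² with one p-orbital electron), so the π system is cyclic and fully conjugated.
Counting π electrons: 2 × 2 = 4 from the 2 double-bond units.
4 is a 4n count (n = 1), so the planar conjugated ring is antiaromatic.

Antiaromatic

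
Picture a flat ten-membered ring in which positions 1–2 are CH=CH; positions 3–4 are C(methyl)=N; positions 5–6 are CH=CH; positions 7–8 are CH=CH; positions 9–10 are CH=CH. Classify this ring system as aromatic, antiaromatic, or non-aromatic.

Aromatic

The p orbitals form a continuous loop: each doubly-bonded ring atom is sp² with one p-orbital electron; the doubly-bonded nitrogens are pyridine-type — their lone pairs lie in the ring plane, leaving one electron in the p orbital. The ring is fully conjugated.
Adding the contributions, 5 × 2 = 10 from the 5 double-bond units.
With 10 π electrons (n = 2), the Hückel 4n+2 condition holds.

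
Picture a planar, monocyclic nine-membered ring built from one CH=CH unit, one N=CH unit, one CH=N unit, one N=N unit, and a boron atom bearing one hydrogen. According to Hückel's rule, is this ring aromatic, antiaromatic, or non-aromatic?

Check conjugation: every atom in a ring double bond is sp² and brings one electron to the p orbital; the doubly-bonded nitrogens are pyridine-type — their lone pairs lie in the ring plane, leaving one electron in the p orbital; the boron has an empty p orbital — every position has a p orbital, so the cyclic π system is continuous.
Adding the contributions, 4 × 2 = 8 from the double-bond units + 0 from the BH atom = 8.
A 4n π count (8, n = 2) in a planar conjugated ring means antiaromatic.

Antiaromatic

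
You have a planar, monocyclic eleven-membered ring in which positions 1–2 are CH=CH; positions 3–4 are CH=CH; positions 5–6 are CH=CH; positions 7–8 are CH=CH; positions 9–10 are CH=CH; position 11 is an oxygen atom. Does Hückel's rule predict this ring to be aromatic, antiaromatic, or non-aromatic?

The p orbitals form a continuous loop: every atom in a ring double bond is sp² and brings one electron to the p orbital; the oxygen donates one lone pair from its p orbital. The ring is fully conjugated.
Adding the contributions, 5 × 2 = 10 from the double-bond units + 2 from the O atom = 12.
A 4n π count (12, n = 3) in a planar conjugated ring means antiaromatic.

Antiaromatic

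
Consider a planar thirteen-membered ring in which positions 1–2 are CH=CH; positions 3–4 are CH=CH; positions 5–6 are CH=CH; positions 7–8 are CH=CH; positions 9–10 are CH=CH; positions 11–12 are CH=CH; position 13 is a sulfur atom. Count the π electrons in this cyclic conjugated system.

All ring atoms are sp² and supply a p orbital to the ring (the double-bond atoms are sp², each contributing one p electron; the sulfur donates one lone pair from its p orbital); the conjugation is uninterrupted.
Adding the contributions, 6 × 2 = 12 from the double-bond units + 2 from the S atom = 14.

14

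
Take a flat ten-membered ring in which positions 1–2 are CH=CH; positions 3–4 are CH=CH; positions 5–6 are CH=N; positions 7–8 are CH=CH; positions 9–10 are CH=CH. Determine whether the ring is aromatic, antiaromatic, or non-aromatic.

All ring atoms are sp² and supply a p orbital to the ring (each doubly-bonded ring atom is sp² with one p-orbital electron; each sp² =N– keeps its lone pair in-plane and puts one electron into the π system); the conjugation is uninterrupted.
Counting π electrons: 5 × 2 = 10 from the 5 double-bond units.
Since 10 = 4·2 + 2, the ring meets the 4n+2 criterion.

Aromatic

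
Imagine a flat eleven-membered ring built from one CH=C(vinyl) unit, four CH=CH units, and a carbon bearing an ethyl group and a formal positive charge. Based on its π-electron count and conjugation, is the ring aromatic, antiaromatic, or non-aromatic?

Aromatic

Every ring atom contributes a p orbital perpendicular to the ring (the double-bond atoms are sp², each contributing one p electron; the carbocation has an empty p orbital), so the π system is cyclic and fully conjugated.
Adding the contributions, 5 × 2 = 10 from the double-bond units + 0 from the C(ethyl)(+) atom = 10.
That gives a 4n+2 count (10, n = 2).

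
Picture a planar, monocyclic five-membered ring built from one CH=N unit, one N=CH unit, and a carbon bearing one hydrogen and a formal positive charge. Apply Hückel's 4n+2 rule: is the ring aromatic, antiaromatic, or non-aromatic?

All ring atoms are sp² and supply a p orbital to the ring (each doubly-bonded ring atom is sp² with one p-orbital electron; each =N– nitrogen is pyridine-type (lone pair in the sp² plane, one electron in the p orbital); the carbocation has an empty p orbital); the conjugation is uninterrupted.
Counting π electrons: 2 × 2 = 4 from the double-bond units + 0 from the CH(+) atom = 4.
With 4 = 4·1 π electrons, Hückel's rule classifies the planar ring as antiaromatic.

Antiaromatic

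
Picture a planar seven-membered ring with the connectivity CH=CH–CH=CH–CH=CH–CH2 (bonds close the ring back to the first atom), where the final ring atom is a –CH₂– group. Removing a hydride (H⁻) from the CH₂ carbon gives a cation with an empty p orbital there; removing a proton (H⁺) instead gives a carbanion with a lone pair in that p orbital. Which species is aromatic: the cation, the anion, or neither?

The cation

In both ions every ring atom is sp² and contributes a p orbital, so both rings are fully conjugated.
Cation: 3 × 2 + 0 = 6 π electrons → 4(1)+2, aromatic.
Anion: 3 × 2 + 2 = 8 π electrons → 4(2), antiaromatic.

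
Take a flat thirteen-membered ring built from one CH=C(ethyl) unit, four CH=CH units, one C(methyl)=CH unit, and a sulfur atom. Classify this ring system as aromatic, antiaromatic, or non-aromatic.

Aromatic

The p orbitals form a continuous loop: the double-bond atoms are sp², each contributing one p electron; the sulfur donates one lone pair from its p orbital. The ring is fully conjugated.
π-electron count: 6 × 2 = 12 from the double-bond units + 2 from the S atom = 14.
With 14 π electrons (n = 3), the Hückel 4n+2 condition holds.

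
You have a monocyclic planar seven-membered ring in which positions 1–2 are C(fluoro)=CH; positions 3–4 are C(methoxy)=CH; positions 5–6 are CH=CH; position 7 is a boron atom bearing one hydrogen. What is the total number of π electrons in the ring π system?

Check conjugation: each doubly-bonded ring atom is sp² with one p-orbital electron; the boron has an empty p orbital — every position has a p orbital, so the cyclic π system is continuous.
Tallying contributions gives 3 × 2 = 6 from the double-bond units + 0 from the BH atom = 6.

6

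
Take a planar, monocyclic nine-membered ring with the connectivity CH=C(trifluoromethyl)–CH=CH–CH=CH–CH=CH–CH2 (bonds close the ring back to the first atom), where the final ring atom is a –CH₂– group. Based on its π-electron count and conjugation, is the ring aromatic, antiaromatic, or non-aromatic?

The CH2 position has four σ bonds — the tetrahedral CH₂ carbon is sp³ and has no p orbital in the ring π system — so the cyclic conjugation is interrupted.
A ring that is not fully conjugated cannot be aromatic or antiaromatic regardless of its π-electron count.

Non-aromatic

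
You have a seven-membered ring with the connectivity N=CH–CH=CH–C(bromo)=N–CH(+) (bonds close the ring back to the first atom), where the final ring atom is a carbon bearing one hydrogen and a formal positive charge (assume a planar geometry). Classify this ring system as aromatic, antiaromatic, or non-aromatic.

Every ring atom contributes a p orbital perpendicular to the ring (every atom in a ring double bond is sp² and brings one electron to the p orbital; each sp² =N– keeps its lone pair in-plane and puts one electron into the π system; the carbocation has an empty p orbital), so the π system is cyclic and fully conjugated.
Adding the contributions, 3 × 2 = 6 from the double-bond units + 0 from the CH(+) atom = 6.
With 6 π electrons (n = 1), the Hückel 4n+2 condition holds.

Aromatic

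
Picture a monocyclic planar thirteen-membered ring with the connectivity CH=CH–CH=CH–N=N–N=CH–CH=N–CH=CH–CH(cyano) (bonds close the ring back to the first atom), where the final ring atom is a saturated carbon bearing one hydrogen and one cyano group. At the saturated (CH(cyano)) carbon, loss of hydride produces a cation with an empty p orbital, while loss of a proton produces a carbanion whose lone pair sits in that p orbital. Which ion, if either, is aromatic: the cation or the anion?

In both ions every ring atom is sp² and contributes a p orbital, so both rings are fully conjugated.
Cation: 6 × 2 + 0 = 12 π electrons → 4(3), antiaromatic.
Anion: 6 × 2 + 2 = 14 π electrons → 4(3)+2, aromatic.

The anion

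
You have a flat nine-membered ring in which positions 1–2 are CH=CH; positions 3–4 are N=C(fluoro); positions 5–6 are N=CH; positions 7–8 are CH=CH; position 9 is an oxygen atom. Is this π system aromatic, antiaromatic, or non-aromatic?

All ring atoms are sp² and supply a p orbital to the ring (each doubly-bonded ring atom is sp² with one p-orbital electron; the doubly-bonded nitrogens are pyridine-type — their lone pairs lie in the ring plane, leaving one electron in the p orbital; the oxygen donates one lone pair from its p orbital); the conjugation is uninterrupted.
Adding the contributions, 4 × 2 = 8 from the double-bond units + 2 from the O atom = 10.
With 10 π electrons (n = 2), the Hückel 4n+2 condition holds.

Aromatic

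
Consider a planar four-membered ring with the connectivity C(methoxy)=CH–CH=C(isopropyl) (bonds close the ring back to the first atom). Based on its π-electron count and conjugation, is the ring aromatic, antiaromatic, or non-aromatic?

All ring atoms are sp² and supply a p orbital to the ring (every atom in a ring double bond is sp² and brings one electron to the p orbital); the conjugation is uninterrupted.
Counting π electrons: 2 × 2 = 4 from the 2 double-bond units.
A 4n π count (4, n = 1) in a planar conjugated ring means antiaromatic.

Antiaromatic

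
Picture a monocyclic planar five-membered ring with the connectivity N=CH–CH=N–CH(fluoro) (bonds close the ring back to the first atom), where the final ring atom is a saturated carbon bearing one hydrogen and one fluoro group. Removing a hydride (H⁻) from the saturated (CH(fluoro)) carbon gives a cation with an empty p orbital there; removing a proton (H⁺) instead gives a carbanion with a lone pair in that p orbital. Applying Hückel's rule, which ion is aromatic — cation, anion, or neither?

Once that carbon is sp², every ring atom has a p orbital and both ions are fully conjugated.
Cation: 2 × 2 + 0 = 4 π electrons → 4(1), antiaromatic.
Anion: 2 × 2 + 2 = 6 π electrons → 4(1)+2, aromatic.

The anion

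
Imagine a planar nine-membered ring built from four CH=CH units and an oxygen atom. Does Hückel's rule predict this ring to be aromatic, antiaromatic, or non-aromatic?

Aromatic

The p orbitals form a continuous loop: every atom in a ring double bond is sp² and brings one electron to the p orbital; the oxygen donates one lone pair from its p orbital. The ring is fully conjugated.
Adding the contributions, 4 × 2 = 8 from the double-bond units + 2 from the O atom = 10.
With 10 π electrons (n = 2), the Hückel 4n+2 condition holds.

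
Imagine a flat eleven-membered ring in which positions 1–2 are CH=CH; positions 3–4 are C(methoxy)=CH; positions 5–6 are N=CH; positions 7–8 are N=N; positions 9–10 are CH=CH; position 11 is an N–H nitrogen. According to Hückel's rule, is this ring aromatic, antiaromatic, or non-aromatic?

Check conjugation: every atom in a ring double bond is sp² and brings one electron to the p orbital; each =N– nitrogen is pyridine-type (lone pair in the sp² plane, one electron in the p orbital); the pyrrole-type nitrogen donates its lone pair from the p orbital — every position has a p orbital, so the cyclic π system is continuous.
Tallying contributions gives 5 × 2 = 10 from the double-bond units + 2 from the NH atom = 12.
12 = 4(3); a planar, fully conjugated 4n system is antiaromatic.

Antiaromatic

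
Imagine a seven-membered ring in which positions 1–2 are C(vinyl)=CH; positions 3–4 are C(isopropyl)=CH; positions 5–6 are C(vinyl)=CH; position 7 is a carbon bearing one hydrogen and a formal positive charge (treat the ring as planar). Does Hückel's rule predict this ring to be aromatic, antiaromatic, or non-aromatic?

Aromatic

The p orbitals form a continuous loop: the double-bond atoms are sp², each contributing one p electron; the carbocation has an empty p orbital. The ring is fully conjugated.
Adding the contributions, 3 × 2 = 6 from the double-bond units + 0 from the CH(+) atom = 6.
6 = 4(1) + 2, which satisfies Hückel's 4n+2 rule.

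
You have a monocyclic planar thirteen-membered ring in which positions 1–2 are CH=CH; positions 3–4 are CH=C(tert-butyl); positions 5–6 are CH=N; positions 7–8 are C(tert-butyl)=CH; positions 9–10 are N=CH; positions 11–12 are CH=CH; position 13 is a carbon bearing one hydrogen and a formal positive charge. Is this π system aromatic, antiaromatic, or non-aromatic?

Antiaromatic

Every ring atom contributes a p orbital perpendicular to the ring (every atom in a ring double bond is sp² and brings one electron to the p orbital; each =N– nitrogen is pyridine-type (lone pair in the sp² plane, one electron in the p orbital); the carbocation has an empty p orbital), so the π system is cyclic and fully conjugated.
Adding the contributions, 6 × 2 = 12 from the double-bond units + 0 from the CH(+) atom = 12.
A 4n π count (12, n = 3) in a planar conjugated ring means antiaromatic.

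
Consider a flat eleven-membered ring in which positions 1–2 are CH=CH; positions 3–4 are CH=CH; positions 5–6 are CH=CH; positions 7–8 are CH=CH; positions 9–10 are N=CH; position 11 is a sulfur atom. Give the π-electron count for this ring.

12

The p orbitals form a continuous loop: every atom in a ring double bond is sp² and brings one electron to the p orbital; each =N– nitrogen is pyridine-type (lone pair in the sp² plane, one electron in the p orbital); the sulfur donates one lone pair from its p orbital. The ring is fully conjugated.
Tallying contributions gives 5 × 2 = 10 from the double-bond units + 2 from the S atom = 12.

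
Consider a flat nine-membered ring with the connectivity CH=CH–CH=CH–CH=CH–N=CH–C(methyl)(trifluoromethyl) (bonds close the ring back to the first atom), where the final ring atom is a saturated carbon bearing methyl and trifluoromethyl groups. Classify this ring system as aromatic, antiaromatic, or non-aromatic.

Non-aromatic

Because that saturated carbon is sp³ and has no p orbital in the ring π system at the C(methyl)(trifluoromethyl) position, the π system cannot extend all the way around the ring.
A ring that is not fully conjugated cannot be aromatic or antiaromatic regardless of its π-electron count.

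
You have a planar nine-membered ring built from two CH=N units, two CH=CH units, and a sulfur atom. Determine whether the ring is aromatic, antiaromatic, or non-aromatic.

Aromatic

Check conjugation: every atom in a ring double bond is sp² and brings one electron to the p orbital; each sp² =N– keeps its lone pair in-plane and puts one electron into the π system; the sulfur donates one lone pair from its p orbital — every position has a p orbital, so the cyclic π system is continuous.
Adding the contributions, 4 × 2 = 8 from the double-bond units + 2 from the S atom = 10.
That gives a 4n+2 count (10, n = 2).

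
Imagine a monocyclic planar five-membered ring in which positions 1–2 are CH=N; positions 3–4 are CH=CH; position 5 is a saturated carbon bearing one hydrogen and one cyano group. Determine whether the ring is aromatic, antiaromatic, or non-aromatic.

Non-aromatic

The CH(cyano) carbon is saturated: that saturated carbon is sp³ and has no p orbital in the ring π system. Conjugation is not continuous around the ring.
A ring that is not fully conjugated cannot be aromatic or antiaromatic regardless of its π-electron count.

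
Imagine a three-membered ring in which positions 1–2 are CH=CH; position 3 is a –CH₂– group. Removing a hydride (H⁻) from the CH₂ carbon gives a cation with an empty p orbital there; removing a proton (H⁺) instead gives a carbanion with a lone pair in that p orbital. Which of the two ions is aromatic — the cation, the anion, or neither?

The cation

In either ion the ring is fully conjugated: every atom, including the new sp² carbon, supplies a p orbital.
Cation: 1 × 2 + 0 = 2 π electrons → 4(0)+2, aromatic.
Anion: 1 × 2 + 2 = 4 π electrons → 4(1), antiaromatic.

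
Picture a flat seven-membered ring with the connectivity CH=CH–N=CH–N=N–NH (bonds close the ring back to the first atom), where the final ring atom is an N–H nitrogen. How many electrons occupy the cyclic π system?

8

All ring atoms are sp² and supply a p orbital to the ring (each doubly-bonded ring atom is sp² with one p-orbital electron; each sp² =N– keeps its lone pair in-plane and puts one electron into the π system; the pyrrole-type nitrogen donates its lone pair from the p orbital); the conjugation is uninterrupted.
Adding the contributions, 3 × 2 = 6 from the double-bond units + 2 from the NH atom = 8.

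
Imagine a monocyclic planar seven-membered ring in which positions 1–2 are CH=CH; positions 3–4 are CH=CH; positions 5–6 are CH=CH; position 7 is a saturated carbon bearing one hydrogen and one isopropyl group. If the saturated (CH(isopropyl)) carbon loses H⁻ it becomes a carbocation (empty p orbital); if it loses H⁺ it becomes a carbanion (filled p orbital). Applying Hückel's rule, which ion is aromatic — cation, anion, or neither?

The cation

In both ions every ring atom is sp² and contributes a p orbital, so both rings are fully conjugated.
Cation: 3 × 2 + 0 = 6 π electrons → 4(1)+2, aromatic.
Anion: 3 × 2 + 2 = 8 π electrons → 4(2), antiaromatic.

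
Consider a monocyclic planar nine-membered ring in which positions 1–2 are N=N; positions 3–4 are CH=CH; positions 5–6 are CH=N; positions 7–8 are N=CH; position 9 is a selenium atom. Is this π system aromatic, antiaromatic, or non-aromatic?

All ring atoms are sp² and supply a p orbital to the ring (each doubly-bonded ring atom is sp² with one p-orbital electron; each =N– nitrogen is pyridine-type (lone pair in the sp² plane, one electron in the p orbital); the selenium donates one lone pair from its p orbital); the conjugation is uninterrupted.
Tallying contributions gives 4 × 2 = 8 from the double-bond units + 2 from the Se atom = 10.
With 10 π electrons (n = 2), the Hückel 4n+2 condition holds.

Aromatic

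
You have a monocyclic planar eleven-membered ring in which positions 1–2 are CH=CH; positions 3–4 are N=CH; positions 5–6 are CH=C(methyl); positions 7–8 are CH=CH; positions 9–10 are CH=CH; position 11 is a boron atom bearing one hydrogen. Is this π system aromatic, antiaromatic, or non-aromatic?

All ring atoms are sp² and supply a p orbital to the ring (every atom in a ring double bond is sp² and brings one electron to the p orbital; each =N– nitrogen is pyridine-type (lone pair in the sp² plane, one electron in the p orbital); the boron has an empty p orbital); the conjugation is uninterrupted.
Adding the contributions, 5 × 2 = 10 from the double-bond units + 0 from the BH atom = 10.
Since 10 = 4·2 + 2, the ring meets the 4n+2 criterion.

Aromatic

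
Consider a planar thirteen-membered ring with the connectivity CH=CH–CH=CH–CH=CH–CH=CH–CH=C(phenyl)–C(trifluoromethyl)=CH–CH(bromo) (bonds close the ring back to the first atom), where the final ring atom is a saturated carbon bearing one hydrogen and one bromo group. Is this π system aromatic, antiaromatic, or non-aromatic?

Because that saturated carbon is sp³ and has no p orbital in the ring π system at the CH(bromo) position, the π system cannot extend all the way around the ring.
Broken conjugation rules out both aromaticity and antiaromaticity.

Non-aromatic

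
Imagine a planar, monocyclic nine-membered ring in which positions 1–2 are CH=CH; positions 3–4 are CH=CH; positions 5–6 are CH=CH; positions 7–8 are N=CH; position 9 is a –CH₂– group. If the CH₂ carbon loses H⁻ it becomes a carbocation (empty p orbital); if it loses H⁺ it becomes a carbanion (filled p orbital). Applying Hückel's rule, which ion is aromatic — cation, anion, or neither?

The anion

Once that carbon is sp², every ring atom has a p orbital and both ions are fully conjugated.
Cation: 4 × 2 + 0 = 8 π electrons → 4(2), antiaromatic.
Anion: 4 × 2 + 2 = 10 π electrons → 4(2)+2, aromatic.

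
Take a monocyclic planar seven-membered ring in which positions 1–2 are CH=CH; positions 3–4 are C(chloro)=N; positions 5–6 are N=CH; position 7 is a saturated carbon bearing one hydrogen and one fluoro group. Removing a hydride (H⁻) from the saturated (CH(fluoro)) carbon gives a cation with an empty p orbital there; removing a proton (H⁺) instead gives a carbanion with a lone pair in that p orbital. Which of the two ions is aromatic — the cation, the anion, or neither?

The cation

In either ion the ring is fully conjugated: every atom, including the new sp² carbon, supplies a p orbital.
Cation: 3 × 2 + 0 = 6 π electrons → 4(1)+2, aromatic.
Anion: 3 × 2 + 2 = 8 π electrons → 4(2), antiaromatic.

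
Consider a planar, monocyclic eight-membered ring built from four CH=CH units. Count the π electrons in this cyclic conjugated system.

Every ring atom contributes a p orbital perpendicular to the ring (the double-bond atoms are sp², each contributing one p electron), so the π system is cyclic and fully conjugated.
Counting π electrons: 4 × 2 = 8 from the 4 double-bond units.
This is cyclooctatetraene.

8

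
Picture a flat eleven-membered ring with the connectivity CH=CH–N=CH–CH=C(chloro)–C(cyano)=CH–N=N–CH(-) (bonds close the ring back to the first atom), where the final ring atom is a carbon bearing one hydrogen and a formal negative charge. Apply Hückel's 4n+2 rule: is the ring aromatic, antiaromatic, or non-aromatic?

The p orbitals form a continuous loop: every atom in a ring double bond is sp² and brings one electron to the p orbital; the doubly-bonded nitrogens are pyridine-type — their lone pairs lie in the ring plane, leaving one electron in the p orbital; the carbanion's lone pair occupies the p orbital. The ring is fully conjugated.
π-electron count: 5 × 2 = 10 from the double-bond units + 2 from the CH(-) atom = 12.
12 = 4(3); a planar, fully conjugated 4n system is antiaromatic.

Antiaromatic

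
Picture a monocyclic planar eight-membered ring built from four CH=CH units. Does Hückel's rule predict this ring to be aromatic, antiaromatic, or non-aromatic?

Antiaromatic

Every ring atom contributes a p orbital perpendicular to the ring (every atom in a ring double bond is sp² and brings one electron to the p orbital), so the π system is cyclic and fully conjugated.
π-electron count: 4 × 2 = 8 from the 4 double-bond units.
With 8 = 4·2 π electrons, Hückel's rule classifies the planar ring as antiaromatic.
This is cyclooctatetraene.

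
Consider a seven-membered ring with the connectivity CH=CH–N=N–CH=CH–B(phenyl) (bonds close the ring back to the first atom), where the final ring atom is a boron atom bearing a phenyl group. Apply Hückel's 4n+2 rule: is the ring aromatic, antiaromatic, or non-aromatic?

Every ring atom contributes a p orbital perpendicular to the ring (every atom in a ring double bond is sp² and brings one electron to the p orbital; the doubly-bonded nitrogens are pyridine-type — their lone pairs lie in the ring plane, leaving one electron in the p orbital; the boron has an empty p orbital), so the π system is cyclic and fully conjugated.
π-electron count: 3 × 2 = 6 from the double-bond units + 0 from the B(phenyl) atom = 6.
6 = 4(1) + 2, which satisfies Hückel's 4n+2 rule.

Aromatic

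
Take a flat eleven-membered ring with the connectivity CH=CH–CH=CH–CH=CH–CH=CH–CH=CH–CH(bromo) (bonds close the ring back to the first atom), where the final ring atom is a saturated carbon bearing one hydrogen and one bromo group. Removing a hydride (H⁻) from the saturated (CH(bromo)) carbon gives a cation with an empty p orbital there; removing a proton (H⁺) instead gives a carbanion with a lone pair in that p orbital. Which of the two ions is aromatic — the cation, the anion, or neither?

In both ions every ring atom is sp² and contributes a p orbital, so both rings are fully conjugated.
Cation: 5 × 2 + 0 = 10 π electrons → 4(2)+2, aromatic.
Anion: 5 × 2 + 2 = 12 π electrons → 4(3), antiaromatic.

The cation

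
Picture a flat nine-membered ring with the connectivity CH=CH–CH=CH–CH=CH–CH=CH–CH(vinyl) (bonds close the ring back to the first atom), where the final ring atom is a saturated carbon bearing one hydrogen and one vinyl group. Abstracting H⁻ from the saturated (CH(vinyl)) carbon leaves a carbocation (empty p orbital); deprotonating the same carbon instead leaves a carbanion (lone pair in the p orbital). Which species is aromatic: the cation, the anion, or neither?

The anion

In both ions every ring atom is sp² and contributes a p orbital, so both rings are fully conjugated.
Cation: 4 × 2 + 0 = 8 π electrons → 4(2), antiaromatic.
Anion: 4 × 2 + 2 = 10 π electrons → 4(2)+2, aromatic.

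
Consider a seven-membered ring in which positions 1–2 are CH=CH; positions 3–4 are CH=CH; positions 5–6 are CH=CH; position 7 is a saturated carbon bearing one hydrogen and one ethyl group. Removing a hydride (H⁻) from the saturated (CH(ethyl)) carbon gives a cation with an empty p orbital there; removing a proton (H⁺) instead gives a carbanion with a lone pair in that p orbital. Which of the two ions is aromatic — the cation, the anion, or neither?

In either ion the ring is fully conjugated: every atom, including the new sp² carbon, supplies a p orbital.
Cation: 3 × 2 + 0 = 6 π electrons → 4(1)+2, aromatic.
Anion: 3 × 2 + 2 = 8 π electrons → 4(2), antiaromatic.

The cation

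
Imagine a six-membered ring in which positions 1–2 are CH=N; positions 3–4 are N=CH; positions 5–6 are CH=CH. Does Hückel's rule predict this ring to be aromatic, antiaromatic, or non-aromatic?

All ring atoms are sp² and supply a p orbital to the ring (each doubly-bonded ring atom is sp² with one p-orbital electron; each =N– nitrogen is pyridine-type (lone pair in the sp² plane, one electron in the p orbital)); the conjugation is uninterrupted.
Counting π electrons: 3 × 2 = 6 from the 3 double-bond units.
That gives a 4n+2 count (6, n = 1).

Aromatic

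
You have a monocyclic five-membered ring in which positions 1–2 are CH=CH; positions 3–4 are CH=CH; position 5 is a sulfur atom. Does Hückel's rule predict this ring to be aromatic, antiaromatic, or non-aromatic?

All ring atoms are sp² and supply a p orbital to the ring (every atom in a ring double bond is sp² and brings one electron to the p orbital; the sulfur donates one lone pair from its p orbital); the conjugation is uninterrupted.
Adding the contributions, 2 × 2 = 4 from the double-bond units + 2 from the S atom = 6.
6 = 4(1) + 2, which satisfies Hückel's 4n+2 rule.

Aromatic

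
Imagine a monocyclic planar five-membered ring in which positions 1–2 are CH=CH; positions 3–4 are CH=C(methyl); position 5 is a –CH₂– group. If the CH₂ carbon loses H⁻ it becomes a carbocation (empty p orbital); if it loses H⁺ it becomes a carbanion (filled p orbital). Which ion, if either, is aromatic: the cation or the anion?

The anion

In both ions every ring atom is sp² and contributes a p orbital, so both rings are fully conjugated.
Cation: 2 × 2 + 0 = 4 π electrons → 4(1), antiaromatic.
Anion: 2 × 2 + 2 = 6 π electrons → 4(1)+2, aromatic.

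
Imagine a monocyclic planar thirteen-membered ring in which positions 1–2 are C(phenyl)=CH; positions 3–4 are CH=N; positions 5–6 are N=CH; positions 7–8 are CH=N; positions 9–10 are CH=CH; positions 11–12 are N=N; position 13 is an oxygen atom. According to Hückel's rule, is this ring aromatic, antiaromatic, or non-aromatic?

Aromatic

Check conjugation: each doubly-bonded ring atom is sp² with one p-orbital electron; each sp² =N– keeps its lone pair in-plane and puts one electron into the π system; the oxygen donates one lone pair from its p orbital — every position has a p orbital, so the cyclic π system is continuous.
Counting π electrons: 6 × 2 = 12 from the double-bond units + 2 from the O atom = 14.
Since 14 = 4·3 + 2, the ring meets the 4n+2 criterion.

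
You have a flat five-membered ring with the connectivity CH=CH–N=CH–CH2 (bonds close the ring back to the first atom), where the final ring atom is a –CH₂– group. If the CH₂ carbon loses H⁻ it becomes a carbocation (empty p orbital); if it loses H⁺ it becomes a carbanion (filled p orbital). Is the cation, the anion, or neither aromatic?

In either ion the ring is fully conjugated: every atom, including the new sp² carbon, supplies a p orbital.
Cation: 2 × 2 + 0 = 4 π electrons → 4(1), antiaromatic.
Anion: 2 × 2 + 2 = 6 π electrons → 4(1)+2, aromatic.

The anion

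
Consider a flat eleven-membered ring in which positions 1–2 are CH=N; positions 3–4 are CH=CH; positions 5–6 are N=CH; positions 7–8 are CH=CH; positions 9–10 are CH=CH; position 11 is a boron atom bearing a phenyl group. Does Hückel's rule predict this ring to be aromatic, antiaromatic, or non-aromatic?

All ring atoms are sp² and supply a p orbital to the ring (every atom in a ring double bond is sp² and brings one electron to the p orbital; the doubly-bonded nitrogens are pyridine-type — their lone pairs lie in the ring plane, leaving one electron in the p orbital; the boron has an empty p orbital); the conjugation is uninterrupted.
Adding the contributions, 5 × 2 = 10 from the double-bond units + 0 from the B(phenyl) atom = 10.
With 10 π electrons (n = 2), the Hückel 4n+2 condition holds.

Aromatic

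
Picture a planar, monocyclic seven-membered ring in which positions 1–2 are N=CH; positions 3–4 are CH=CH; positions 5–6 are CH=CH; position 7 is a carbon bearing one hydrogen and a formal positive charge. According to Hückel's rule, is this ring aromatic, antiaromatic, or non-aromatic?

Aromatic

All ring atoms are sp² and supply a p orbital to the ring (the double-bond atoms are sp², each contributing one p electron; each =N– nitrogen is pyridine-type (lone pair in the sp² plane, one electron in the p orbital); the carbocation has an empty p orbital); the conjugation is uninterrupted.
Counting π electrons: 3 × 2 = 6 from the double-bond units + 0 from the CH(+) atom = 6.
That gives a 4n+2 count (6, n = 1).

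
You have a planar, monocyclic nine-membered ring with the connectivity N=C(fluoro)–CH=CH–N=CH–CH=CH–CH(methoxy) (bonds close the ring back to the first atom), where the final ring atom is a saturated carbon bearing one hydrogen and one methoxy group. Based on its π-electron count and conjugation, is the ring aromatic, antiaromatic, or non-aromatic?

At the CH(methoxy) position, that saturated carbon is sp³ and has no p orbital in the ring π system; the ring's p-orbital overlap is broken there.
A ring that is not fully conjugated cannot be aromatic or antiaromatic regardless of its π-electron count.

Non-aromatic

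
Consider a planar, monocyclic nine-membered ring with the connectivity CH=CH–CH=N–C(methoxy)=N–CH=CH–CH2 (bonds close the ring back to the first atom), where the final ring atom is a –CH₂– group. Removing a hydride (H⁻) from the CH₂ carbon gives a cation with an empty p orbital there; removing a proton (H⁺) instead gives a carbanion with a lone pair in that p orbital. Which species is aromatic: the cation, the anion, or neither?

The anion

Once that carbon is sp², every ring atom has a p orbital and both ions are fully conjugated.
Cation: 4 × 2 + 0 = 8 π electrons → 4(2), antiaromatic.
Anion: 4 × 2 + 2 = 10 π electrons → 4(2)+2, aromatic.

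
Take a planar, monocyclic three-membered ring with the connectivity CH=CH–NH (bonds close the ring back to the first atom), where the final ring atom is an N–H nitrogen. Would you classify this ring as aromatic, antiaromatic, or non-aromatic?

The p orbitals form a continuous loop: the double-bond atoms are sp², each contributing one p electron; the pyrrole-type nitrogen donates its lone pair from the p orbital. The ring is fully conjugated.
π-electron count: 1 × 2 = 2 from the double-bond unit + 2 from the NH atom = 4.
4 = 4(1); a planar, fully conjugated 4n system is antiaromatic.

Antiaromatic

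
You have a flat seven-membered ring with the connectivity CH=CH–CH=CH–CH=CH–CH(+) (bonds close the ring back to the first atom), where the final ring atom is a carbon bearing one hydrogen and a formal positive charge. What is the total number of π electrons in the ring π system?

The p orbitals form a continuous loop: each doubly-bonded ring atom is sp² with one p-orbital electron; the carbocation has an empty p orbital. The ring is fully conjugated.
π-electron count: 3 × 2 = 6 from the double-bond units + 0 from the CH(+) atom = 6.

6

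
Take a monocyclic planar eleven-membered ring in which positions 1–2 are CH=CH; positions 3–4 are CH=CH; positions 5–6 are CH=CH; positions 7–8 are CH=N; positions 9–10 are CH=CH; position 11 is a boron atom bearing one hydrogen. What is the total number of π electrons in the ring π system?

10

All ring atoms are sp² and supply a p orbital to the ring (each doubly-bonded ring atom is sp² with one p-orbital electron; each =N– nitrogen is pyridine-type (lone pair in the sp² plane, one electron in the p orbital); the boron has an empty p orbital); the conjugation is uninterrupted.
Tallying contributions gives 5 × 2 = 10 from the double-bond units + 0 from the BH atom = 10.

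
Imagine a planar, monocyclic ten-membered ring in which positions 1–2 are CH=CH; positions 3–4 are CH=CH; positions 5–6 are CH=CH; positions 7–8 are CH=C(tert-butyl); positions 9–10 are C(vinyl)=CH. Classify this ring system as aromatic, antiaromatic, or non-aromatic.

Every ring atom contributes a p orbital perpendicular to the ring (each doubly-bonded ring atom is sp² with one p-orbital electron), so the π system is cyclic and fully conjugated.
Counting π electrons: 5 × 2 = 10 from the 5 double-bond units.
That gives a 4n+2 count (10, n = 2).

Aromatic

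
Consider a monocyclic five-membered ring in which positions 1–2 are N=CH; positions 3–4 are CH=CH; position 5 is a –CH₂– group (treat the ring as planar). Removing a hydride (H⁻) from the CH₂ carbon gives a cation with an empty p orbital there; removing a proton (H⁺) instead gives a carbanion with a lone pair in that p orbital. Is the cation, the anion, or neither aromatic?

The anion

Both ions have a continuous loop of p orbitals — each ring atom is sp².
Cation: 2 × 2 + 0 = 4 π electrons → 4(1), antiaromatic.
Anion: 2 × 2 + 2 = 6 π electrons → 4(1)+2, aromatic.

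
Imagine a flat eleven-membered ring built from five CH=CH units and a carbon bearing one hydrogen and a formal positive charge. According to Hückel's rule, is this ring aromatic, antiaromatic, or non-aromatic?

Aromatic

The p orbitals form a continuous loop: every atom in a ring double bond is sp² and brings one electron to the p orbital; the carbocation has an empty p orbital. The ring is fully conjugated.
π-electron count: 5 × 2 = 10 from the double-bond units + 0 from the CH(+) atom = 10.
That gives a 4n+2 count (10, n = 2).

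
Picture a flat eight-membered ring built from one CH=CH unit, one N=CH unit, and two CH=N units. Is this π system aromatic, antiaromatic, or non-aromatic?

Every ring atom contributes a p orbital perpendicular to the ring (the double-bond atoms are sp², each contributing one p electron; the doubly-bonded nitrogens are pyridine-type — their lone pairs lie in the ring plane, leaving one electron in the p orbital), so the π system is cyclic and fully conjugated.
Adding the contributions, 4 × 2 = 8 from the 4 double-bond units.
8 is a 4n count (n = 2), so the planar conjugated ring is antiaromatic.

Antiaromatic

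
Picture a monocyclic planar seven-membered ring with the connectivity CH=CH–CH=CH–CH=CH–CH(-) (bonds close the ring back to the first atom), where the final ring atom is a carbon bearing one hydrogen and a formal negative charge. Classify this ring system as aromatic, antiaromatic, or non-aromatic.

All ring atoms are sp² and supply a p orbital to the ring (every atom in a ring double bond is sp² and brings one electron to the p orbital; the carbanion's lone pair occupies the p orbital); the conjugation is uninterrupted.
Counting π electrons: 3 × 2 = 6 from the double-bond units + 2 from the CH(-) atom = 8.
A 4n π count (8, n = 2) in a planar conjugated ring means antiaromatic.
(The species described is the cycloheptatrienyl anion.)

Antiaromatic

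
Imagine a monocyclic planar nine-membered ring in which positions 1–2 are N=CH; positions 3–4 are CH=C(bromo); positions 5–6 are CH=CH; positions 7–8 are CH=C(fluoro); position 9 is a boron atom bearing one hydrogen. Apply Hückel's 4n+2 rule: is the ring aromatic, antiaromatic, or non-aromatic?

Antiaromatic

Check conjugation: the double-bond atoms are sp², each contributing one p electron; the doubly-bonded nitrogens are pyridine-type — their lone pairs lie in the ring plane, leaving one electron in the p orbital; the boron has an empty p orbital — every position has a p orbital, so the cyclic π system is continuous.
Adding the contributions, 4 × 2 = 8 from the double-bond units + 0 from the BH atom = 8.
8 is a 4n count (n = 2), so the planar conjugated ring is antiaromatic.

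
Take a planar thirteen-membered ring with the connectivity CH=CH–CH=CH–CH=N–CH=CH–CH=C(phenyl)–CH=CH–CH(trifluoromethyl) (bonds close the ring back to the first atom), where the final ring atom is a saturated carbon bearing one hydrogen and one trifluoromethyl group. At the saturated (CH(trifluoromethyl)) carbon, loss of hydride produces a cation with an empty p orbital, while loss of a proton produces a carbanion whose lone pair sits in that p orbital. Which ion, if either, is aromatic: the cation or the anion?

In both ions every ring atom is sp² and contributes a p orbital, so both rings are fully conjugated.
Cation: 6 × 2 + 0 = 12 π electrons → 4(3), antiaromatic.
Anion: 6 × 2 + 2 = 14 π electrons → 4(3)+2, aromatic.

The anion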